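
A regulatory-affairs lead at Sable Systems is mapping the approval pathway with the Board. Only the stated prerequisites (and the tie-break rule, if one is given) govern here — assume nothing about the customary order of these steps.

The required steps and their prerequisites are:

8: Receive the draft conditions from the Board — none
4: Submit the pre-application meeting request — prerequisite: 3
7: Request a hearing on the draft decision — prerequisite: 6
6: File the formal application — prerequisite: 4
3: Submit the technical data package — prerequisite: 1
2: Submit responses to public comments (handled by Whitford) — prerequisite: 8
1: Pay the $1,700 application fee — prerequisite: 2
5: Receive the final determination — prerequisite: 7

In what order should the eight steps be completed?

8 has no prerequisites → 8 first.
That leaves 2 as the only ready step → 2.
Next only 1 has its prerequisites met → 1.
3 needed 1, now all done → 3.
4 is the only step now ready → 4.
That leaves 6 as the only ready step → 6.
That leaves 7 as the only ready step → 7.
Next only 5 has its prerequisites met → 5.

8 2 1 3 4 6 7 5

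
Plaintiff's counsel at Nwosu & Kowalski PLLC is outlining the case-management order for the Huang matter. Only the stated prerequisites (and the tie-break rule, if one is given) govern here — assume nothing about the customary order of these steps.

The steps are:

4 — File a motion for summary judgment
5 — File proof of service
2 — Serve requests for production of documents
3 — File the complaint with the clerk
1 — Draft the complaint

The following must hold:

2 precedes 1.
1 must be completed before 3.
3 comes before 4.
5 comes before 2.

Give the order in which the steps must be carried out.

5, 2, 1, 3, 4

Only 5 has no prerequisites, so it is first.
Next only 2 has its prerequisites met → 2.
That leaves 1 as the only ready step → 1.
That leaves 3 as the only ready step → 3.
4 needed 3, now all done → 4.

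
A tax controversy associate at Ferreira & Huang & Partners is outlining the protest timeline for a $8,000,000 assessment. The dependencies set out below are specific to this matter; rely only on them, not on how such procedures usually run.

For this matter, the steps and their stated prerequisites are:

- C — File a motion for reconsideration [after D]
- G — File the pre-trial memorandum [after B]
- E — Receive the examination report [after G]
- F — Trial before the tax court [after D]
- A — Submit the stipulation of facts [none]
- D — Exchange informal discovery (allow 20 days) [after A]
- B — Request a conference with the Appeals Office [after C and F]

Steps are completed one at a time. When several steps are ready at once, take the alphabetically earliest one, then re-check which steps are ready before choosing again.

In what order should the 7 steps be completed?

Only A has no prerequisites, so it is first.
D needed A, now all done → D.
Now C and F have their prerequisites met. C has the earlier label, so C next.
That leaves F as the only ready step → F.
That leaves B as the only ready step → B.
G needed B, now all done → G.
Next only E has its prerequisites met → E.

A, D, C, F, B, G, E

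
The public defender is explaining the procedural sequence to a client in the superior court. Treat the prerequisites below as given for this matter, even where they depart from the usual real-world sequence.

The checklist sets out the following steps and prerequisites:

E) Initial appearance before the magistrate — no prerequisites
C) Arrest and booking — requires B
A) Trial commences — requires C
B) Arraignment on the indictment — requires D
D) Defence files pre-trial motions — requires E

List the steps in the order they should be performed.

E is the only step with nothing outstanding, so it goes first.
D is the only step now ready → D.
B needed D, now all done → B.
That leaves C as the only ready step → C.
A needed C, now all done → A.

E → D → B → C → A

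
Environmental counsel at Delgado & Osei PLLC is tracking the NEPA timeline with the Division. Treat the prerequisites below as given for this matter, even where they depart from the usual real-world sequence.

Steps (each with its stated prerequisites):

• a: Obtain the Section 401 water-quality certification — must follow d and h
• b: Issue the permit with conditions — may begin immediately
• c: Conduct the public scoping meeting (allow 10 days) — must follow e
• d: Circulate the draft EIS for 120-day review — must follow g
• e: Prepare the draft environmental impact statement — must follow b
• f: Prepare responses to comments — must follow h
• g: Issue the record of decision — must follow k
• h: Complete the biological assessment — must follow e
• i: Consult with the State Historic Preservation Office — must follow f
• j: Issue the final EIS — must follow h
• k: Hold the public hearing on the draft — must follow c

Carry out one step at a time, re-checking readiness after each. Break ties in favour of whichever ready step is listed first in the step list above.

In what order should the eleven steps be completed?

b has no prerequisites → b first.
e is the only step now ready → e.
Ready: c and h. c is listed earlier → c.
h and k are both available; h is listed earlier → h.
f and j now also ready, so the ready set is {f, j, k}; f is listed earlier → f.
i, j and k are all available; i is listed earlier → i.
Now j and k have their prerequisites met. j is listed earlier, so j next.
k needed c, now all done → k.
g needed k, now all done → g.
d is the only step now ready → d.
a needed d and h, now all done → a.

b → e → c → h → f → i → j → k → g → d → a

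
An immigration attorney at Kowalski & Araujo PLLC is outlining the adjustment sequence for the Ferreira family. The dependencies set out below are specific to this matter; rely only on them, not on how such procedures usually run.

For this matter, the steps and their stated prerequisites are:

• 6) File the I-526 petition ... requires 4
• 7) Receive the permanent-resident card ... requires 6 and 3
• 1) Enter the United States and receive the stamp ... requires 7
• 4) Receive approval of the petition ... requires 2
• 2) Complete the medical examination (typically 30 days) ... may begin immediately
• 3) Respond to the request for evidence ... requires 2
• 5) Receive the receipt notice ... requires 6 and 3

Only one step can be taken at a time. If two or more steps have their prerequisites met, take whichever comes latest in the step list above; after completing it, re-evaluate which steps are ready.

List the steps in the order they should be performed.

Only 2 has no prerequisites, so it is first.
Now 3 and 4 have their prerequisites met. 3 is listed later, so 3 next.
Next only 4 has its prerequisites met → 4.
6 needed 4, now all done → 6.
Ready: 5 and 7. 5 is listed later → 5.
7 needed 3 and 6, now all done → 7.
That leaves 1 as the only ready step → 1.

2, 3, 4, 6, 5, 7, 1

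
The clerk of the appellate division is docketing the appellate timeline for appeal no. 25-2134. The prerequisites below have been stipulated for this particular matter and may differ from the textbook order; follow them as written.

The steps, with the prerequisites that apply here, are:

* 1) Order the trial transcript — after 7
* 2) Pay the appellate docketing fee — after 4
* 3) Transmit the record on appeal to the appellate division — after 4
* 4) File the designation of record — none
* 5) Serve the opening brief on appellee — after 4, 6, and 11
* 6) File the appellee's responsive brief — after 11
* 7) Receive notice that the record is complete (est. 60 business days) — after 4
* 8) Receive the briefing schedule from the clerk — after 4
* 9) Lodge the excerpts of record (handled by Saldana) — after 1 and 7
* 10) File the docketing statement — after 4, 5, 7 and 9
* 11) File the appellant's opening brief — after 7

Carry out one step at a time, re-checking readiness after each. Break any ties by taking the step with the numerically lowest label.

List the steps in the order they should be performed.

4 2 3 7 1 8 9 11 6 5 10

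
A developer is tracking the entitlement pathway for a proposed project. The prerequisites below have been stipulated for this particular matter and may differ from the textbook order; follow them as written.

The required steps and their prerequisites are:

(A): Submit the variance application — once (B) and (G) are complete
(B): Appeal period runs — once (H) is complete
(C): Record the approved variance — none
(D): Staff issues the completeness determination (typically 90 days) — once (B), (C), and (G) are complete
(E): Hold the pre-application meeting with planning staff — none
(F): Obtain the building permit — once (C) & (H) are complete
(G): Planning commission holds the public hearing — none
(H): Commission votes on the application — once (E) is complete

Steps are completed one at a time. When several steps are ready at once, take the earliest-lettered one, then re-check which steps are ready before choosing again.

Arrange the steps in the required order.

(C), (E) and (G) have no prerequisites; (C) has the earlier label, so (C) is first.
Now (E) and (G) have their prerequisites met. (E) has the earlier label, so (E) next.
Ready: (G) and (H). (G) has the earlier label → (G).
(H) needed (E), now all done → (H).
(B) and (F) are both available; (B) has the earlier label → (B).
Ready: (A), (D) and (F). (A) has the earlier label → (A).
Now (D) and (F) have their prerequisites met. (D) has the earlier label, so (D) next.
(F) is the only step now ready → (F).

(C) (E) (G) (H) (B) (A) (D) (F)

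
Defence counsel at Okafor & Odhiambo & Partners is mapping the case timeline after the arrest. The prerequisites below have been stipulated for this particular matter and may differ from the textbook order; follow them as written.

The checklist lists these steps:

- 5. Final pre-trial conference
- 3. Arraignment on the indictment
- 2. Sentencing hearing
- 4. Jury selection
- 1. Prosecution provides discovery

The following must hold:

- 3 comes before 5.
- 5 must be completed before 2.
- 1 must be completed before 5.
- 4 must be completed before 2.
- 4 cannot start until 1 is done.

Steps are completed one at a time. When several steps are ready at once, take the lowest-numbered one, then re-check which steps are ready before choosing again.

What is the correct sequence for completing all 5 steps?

Nothing is required for 1 and 3. 1 has the earlier label → 1 first.
Ready: 3 and 4. 3 has the earlier label → 3.
5 now also ready, so the ready set is {4, 5}; 4 has the earlier label → 4.
That leaves 5 as the only ready step → 5.
2 needed 4 and 5, now all done → 2.

1 → 3 → 4 → 5 → 2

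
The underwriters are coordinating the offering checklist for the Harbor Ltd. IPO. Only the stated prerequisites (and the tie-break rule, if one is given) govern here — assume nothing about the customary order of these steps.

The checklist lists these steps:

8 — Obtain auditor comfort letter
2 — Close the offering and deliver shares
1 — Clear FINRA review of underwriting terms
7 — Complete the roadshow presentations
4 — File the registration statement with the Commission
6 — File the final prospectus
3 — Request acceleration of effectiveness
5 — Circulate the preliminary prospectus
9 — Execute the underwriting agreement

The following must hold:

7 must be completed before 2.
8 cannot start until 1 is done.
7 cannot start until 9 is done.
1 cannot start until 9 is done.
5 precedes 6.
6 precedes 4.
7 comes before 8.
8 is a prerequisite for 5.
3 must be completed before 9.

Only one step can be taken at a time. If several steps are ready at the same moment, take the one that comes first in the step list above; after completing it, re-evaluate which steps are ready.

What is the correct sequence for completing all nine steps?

Only 3 has no prerequisites, so it is first.
9 needed 3, now all done → 9.
1 and 7 are both available; 1 is listed earlier → 1.
7 is the only step now ready → 7.
Now 8 and 2 have their prerequisites met. 8 is listed earlier, so 8 next.
Ready: 2 and 5. 2 is listed earlier → 2.
5 needed 8, now all done → 5.
6 is the only step now ready → 6.
4 needed 6, now all done → 4.

3, 9, 1, 7, 8, 2, 5, 6, 4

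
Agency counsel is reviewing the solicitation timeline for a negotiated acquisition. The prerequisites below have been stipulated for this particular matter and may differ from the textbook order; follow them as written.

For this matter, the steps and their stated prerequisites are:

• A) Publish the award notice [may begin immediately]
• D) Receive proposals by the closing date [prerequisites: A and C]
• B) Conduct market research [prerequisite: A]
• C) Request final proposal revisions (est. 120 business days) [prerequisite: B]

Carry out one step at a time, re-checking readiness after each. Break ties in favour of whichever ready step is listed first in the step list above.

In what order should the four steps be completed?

A, B, C, D

A has no prerequisites → A first.
B needed A, now all done → B.
C is the only step now ready → C.
D needed A and C, now all done → D.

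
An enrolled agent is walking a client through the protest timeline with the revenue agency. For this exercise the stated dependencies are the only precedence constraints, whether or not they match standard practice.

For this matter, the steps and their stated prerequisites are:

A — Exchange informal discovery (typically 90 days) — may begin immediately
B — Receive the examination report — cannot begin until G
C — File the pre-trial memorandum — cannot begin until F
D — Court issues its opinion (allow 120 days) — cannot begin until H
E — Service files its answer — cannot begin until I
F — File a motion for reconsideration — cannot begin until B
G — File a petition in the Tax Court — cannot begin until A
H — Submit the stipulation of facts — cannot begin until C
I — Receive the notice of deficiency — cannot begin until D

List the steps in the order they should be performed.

A is the only step with nothing outstanding, so it goes first.
Next only G has its prerequisites met → G.
B needed G, now all done → B.
That leaves F as the only ready step → F.
Next only C has its prerequisites met → C.
H needed C, now all done → H.
D is the only step now ready → D.
I needed D, now all done → I.
E needed I, now all done → E.

A, G, B, F, C, H, D, I, E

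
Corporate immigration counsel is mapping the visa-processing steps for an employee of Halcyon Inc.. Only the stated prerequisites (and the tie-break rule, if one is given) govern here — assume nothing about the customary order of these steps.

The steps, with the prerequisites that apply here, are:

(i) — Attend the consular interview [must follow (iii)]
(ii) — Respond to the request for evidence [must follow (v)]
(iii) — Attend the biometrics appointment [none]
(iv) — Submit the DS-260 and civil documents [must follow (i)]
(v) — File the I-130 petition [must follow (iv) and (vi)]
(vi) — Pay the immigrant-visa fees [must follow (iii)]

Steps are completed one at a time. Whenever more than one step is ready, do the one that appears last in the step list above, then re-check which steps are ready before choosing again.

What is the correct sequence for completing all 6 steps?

(iii) (vi) (i) (iv) (v) (ii)

(iii) has no prerequisites → (iii) first.
Now (vi) and (i) have their prerequisites met. (vi) is listed later, so (vi) next.
(i) needed (iii), now all done → (i).
That leaves (iv) as the only ready step → (iv).
(v) needed (vi) and (iv), now all done → (v).
(ii) needed (v), now all done → (ii).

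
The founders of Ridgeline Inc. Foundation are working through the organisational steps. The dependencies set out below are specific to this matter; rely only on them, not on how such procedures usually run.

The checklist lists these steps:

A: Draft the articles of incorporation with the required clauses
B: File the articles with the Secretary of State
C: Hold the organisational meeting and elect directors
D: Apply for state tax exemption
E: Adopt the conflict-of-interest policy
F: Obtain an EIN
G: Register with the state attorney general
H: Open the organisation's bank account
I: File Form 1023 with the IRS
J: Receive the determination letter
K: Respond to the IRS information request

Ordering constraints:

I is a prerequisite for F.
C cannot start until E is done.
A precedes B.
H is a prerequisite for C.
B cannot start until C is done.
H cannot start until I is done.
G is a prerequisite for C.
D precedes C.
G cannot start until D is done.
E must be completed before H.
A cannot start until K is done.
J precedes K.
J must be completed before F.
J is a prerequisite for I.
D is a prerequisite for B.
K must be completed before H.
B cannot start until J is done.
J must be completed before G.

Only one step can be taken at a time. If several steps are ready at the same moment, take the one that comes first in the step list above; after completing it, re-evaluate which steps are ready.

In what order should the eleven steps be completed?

D → E → J → G → I → F → K → A → H → C → B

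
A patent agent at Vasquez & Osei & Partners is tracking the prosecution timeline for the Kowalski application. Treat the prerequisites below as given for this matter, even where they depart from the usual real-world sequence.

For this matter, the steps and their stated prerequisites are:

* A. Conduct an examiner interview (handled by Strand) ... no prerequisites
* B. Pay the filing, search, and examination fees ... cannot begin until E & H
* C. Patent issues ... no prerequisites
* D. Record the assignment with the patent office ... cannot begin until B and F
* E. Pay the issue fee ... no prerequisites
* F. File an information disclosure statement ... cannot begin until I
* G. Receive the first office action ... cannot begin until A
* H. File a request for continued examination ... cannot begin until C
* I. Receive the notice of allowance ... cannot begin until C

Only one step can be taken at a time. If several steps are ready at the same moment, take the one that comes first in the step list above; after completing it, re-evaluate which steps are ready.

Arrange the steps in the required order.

Nothing is required for A, C and E. A is listed earlier → A first.
Now C, E and G have their prerequisites met. C is listed earlier, so C next.
Now E, G, H and I have their prerequisites met. E is listed earlier, so E next.
G, H and I are all available; G is listed earlier → G.
Now H and I have their prerequisites met. H is listed earlier, so H next.
B now also ready, so the ready set is {B, I}; B is listed earlier → B.
Next only I has its prerequisites met → I.
That leaves F as the only ready step → F.
D is the only step now ready → D.

A → C → E → G → H → B → I → F → D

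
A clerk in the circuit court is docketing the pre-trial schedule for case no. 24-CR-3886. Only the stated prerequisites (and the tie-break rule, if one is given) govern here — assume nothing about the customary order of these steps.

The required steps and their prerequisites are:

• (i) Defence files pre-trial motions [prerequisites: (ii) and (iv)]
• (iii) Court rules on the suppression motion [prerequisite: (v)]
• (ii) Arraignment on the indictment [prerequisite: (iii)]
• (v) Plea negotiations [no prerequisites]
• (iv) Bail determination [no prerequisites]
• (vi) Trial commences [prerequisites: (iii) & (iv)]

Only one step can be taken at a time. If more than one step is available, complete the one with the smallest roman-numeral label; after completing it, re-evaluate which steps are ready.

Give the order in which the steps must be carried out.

(iv), (v), (iii), (ii), (i), (vi)

Nothing is required for (iv) and (v). (iv) has the earlier label → (iv) first.
That leaves (v) as the only ready step → (v).
(iii) needed (v), now all done → (iii).
Ready: (ii) and (vi). (ii) has the earlier label → (ii).
(i) now also ready, so the ready set is {(i), (vi)}; (i) has the earlier label → (i).
(vi) needed (iii) and (iv), now all done → (vi).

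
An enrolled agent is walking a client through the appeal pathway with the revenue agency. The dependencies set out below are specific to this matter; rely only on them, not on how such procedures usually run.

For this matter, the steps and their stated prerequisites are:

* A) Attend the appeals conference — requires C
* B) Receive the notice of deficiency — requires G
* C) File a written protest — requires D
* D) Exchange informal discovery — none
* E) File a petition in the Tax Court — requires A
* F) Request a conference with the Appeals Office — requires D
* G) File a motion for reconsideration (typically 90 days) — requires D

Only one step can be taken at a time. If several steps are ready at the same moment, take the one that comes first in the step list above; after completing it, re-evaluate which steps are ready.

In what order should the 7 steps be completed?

D → C → A → E → F → G → B

Only D has no prerequisites, so it is first.
C, F and G are all available; C is listed earlier → C.
A, F and G are all available; A is listed earlier → A.
E now also ready, so the ready set is {E, F, G}; E is listed earlier → E.
F and G are both available; F is listed earlier → F.
That leaves G as the only ready step → G.
B is the only step now ready → B.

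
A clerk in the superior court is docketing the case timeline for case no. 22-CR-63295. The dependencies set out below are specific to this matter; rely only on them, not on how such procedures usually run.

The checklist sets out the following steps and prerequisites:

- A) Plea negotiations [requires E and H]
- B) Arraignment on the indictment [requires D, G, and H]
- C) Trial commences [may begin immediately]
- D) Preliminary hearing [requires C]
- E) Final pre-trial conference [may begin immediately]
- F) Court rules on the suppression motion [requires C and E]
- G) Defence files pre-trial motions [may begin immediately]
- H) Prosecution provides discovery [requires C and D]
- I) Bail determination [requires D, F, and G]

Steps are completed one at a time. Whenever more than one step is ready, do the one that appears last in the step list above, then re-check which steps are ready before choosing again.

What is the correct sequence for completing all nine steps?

G, E and C have no prerequisites; G is listed later, so G is first.
Ready: E and C. E is listed later → E.
Next only C has its prerequisites met → C.
Now F and D have their prerequisites met. F is listed later, so F next.
D needed C, now all done → D.
Now I and H have their prerequisites met. I is listed later, so I next.
H needed D and C, now all done → H.
Ready: B and A. B is listed later → B.
Next only A has its prerequisites met → A.

G E C F D I H B A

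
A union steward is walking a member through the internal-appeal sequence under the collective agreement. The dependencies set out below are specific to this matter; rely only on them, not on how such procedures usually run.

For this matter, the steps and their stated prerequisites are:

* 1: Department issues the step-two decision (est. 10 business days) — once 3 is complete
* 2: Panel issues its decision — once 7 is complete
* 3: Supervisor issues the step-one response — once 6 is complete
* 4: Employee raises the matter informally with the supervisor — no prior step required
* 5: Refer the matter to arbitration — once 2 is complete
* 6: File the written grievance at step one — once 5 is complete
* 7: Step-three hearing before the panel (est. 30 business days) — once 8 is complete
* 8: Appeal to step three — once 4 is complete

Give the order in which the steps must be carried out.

4, 8, 7, 2, 5, 6, 3, 1

4 has no prerequisites → 4 first.
8 is the only step now ready → 8.
7 needed 8, now all done → 7.
2 needed 7, now all done → 2.
5 is the only step now ready → 5.
That leaves 6 as the only ready step → 6.
Next only 3 has its prerequisites met → 3.
That leaves 1 as the only ready step → 1.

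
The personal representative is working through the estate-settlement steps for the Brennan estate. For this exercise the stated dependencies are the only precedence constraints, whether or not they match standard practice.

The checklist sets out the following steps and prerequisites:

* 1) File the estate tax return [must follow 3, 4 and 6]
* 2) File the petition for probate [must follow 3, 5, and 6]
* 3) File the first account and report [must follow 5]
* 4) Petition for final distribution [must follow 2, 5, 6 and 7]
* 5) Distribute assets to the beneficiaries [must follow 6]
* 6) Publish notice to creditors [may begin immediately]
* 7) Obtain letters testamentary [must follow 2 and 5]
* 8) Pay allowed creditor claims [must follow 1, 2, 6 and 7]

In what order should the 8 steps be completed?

6 has no prerequisites → 6 first.
5 is the only step now ready → 5.
That leaves 3 as the only ready step → 3.
That leaves 2 as the only ready step → 2.
7 is the only step now ready → 7.
4 is the only step now ready → 4.
1 is the only step now ready → 1.
8 needed 1, 2, 6 and 7, now all done → 8.

6, 5, 3, 2, 7, 4, 1, 8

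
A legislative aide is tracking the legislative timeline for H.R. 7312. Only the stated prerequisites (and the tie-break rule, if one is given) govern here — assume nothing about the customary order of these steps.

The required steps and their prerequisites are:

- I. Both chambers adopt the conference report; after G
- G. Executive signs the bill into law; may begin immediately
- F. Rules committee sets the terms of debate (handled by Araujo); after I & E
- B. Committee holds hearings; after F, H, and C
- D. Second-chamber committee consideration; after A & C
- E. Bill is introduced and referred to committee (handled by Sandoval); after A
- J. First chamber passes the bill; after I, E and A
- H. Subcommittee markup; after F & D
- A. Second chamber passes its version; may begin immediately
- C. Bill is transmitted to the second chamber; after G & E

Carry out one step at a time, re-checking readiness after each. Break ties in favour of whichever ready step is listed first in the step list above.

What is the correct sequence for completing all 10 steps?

G and A have no prerequisites; G is listed earlier, so G is first.
Ready: I and A. I is listed earlier → I.
Next only A has its prerequisites met → A.
E needed A, now all done → E.
Ready: F, J and C. F is listed earlier → F.
J and C are both available; J is listed earlier → J.
C needed G and E, now all done → C.
D needed A and C, now all done → D.
H needed F and D, now all done → H.
Next only B has its prerequisites met → B.

G, I, A, E, F, J, C, D, H, B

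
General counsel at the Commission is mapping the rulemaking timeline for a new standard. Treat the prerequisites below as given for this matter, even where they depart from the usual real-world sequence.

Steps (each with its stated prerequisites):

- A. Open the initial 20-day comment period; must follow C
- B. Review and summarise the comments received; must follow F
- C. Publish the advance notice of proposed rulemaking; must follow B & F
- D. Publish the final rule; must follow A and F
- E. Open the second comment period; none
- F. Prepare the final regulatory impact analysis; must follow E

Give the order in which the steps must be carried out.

E has no prerequisites → E first.
That leaves F as the only ready step → F.
Next only B has its prerequisites met → B.
C needed B and F, now all done → C.
That leaves A as the only ready step → A.
D is the only step now ready → D.

E → F → B → C → A → D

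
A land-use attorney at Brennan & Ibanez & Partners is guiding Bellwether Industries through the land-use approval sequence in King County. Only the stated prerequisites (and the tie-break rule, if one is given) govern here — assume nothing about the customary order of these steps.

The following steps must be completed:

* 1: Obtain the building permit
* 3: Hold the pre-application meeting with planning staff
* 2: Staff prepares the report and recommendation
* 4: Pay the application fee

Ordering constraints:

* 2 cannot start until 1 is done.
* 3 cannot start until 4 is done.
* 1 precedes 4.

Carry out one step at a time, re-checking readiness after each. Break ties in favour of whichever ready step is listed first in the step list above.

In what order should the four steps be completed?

1, 2, 4, 3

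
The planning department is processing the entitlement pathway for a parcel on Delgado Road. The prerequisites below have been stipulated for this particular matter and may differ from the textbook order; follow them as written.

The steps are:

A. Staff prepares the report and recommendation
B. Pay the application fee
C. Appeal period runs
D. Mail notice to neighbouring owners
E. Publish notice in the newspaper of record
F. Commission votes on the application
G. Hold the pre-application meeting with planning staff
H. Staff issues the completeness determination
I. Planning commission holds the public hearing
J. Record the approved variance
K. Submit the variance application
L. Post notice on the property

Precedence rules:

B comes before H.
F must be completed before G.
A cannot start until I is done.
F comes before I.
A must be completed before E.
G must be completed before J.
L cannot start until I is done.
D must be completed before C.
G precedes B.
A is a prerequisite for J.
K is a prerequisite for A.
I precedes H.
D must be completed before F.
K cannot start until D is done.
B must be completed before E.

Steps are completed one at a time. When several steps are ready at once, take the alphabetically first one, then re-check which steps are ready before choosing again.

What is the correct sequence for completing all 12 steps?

D → C → F → G → B → I → H → K → A → E → J → L

D is the only step with nothing outstanding, so it goes first.
C, F and K are all available; C has the earlier label → C.
Ready: F and K. F has the earlier label → F.
G and I now also ready, so the ready set is {G, I, K}; G has the earlier label → G.
B now also ready, so the ready set is {B, I, K}; B has the earlier label → B.
Ready: I and K. I has the earlier label → I.
H and L now also ready, so the ready set is {H, K, L}; H has the earlier label → H.
Now K and L have their prerequisites met. K has the earlier label, so K next.
A now also ready, so the ready set is {A, L}; A has the earlier label → A.
E and J now also ready, so the ready set is {E, J, L}; E has the earlier label → E.
Ready: J and L. J has the earlier label → J.
Next only L has its prerequisites met → L.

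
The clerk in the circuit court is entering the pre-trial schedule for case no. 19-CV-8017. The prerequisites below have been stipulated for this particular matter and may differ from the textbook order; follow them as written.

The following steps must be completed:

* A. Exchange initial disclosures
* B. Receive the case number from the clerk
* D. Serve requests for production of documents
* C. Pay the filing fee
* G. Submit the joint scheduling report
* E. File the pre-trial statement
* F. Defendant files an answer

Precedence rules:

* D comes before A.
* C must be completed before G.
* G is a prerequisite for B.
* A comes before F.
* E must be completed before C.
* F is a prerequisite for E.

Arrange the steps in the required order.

D, A, F, E, C, G, B

D has no prerequisites → D first.
A is the only step now ready → A.
F needed A, now all done → F.
E is the only step now ready → E.
Next only C has its prerequisites met → C.
That leaves G as the only ready step → G.
B needed G, now all done → B.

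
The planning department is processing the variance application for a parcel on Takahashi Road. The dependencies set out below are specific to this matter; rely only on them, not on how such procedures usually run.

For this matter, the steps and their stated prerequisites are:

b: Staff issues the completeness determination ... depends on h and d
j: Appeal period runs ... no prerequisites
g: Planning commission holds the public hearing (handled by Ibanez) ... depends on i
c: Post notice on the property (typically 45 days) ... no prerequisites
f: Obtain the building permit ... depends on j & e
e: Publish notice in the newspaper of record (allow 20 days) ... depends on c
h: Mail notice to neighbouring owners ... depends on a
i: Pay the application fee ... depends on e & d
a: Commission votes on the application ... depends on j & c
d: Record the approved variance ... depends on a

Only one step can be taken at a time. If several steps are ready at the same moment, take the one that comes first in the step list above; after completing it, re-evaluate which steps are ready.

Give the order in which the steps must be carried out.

j → c → e → f → a → h → d → b → i → g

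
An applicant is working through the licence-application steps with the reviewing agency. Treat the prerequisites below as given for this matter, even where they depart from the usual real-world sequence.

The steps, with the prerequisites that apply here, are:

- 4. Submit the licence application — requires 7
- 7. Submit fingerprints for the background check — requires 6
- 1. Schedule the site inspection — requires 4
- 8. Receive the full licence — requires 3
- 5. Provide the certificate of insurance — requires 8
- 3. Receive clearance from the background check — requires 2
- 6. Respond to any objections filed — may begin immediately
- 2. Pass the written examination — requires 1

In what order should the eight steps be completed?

6 has no prerequisites → 6 first.
7 is the only step now ready → 7.
4 needed 7, now all done → 4.
1 needed 4, now all done → 1.
That leaves 2 as the only ready step → 2.
3 is the only step now ready → 3.
8 is the only step now ready → 8.
That leaves 5 as the only ready step → 5.

6 7 4 1 2 3 8 5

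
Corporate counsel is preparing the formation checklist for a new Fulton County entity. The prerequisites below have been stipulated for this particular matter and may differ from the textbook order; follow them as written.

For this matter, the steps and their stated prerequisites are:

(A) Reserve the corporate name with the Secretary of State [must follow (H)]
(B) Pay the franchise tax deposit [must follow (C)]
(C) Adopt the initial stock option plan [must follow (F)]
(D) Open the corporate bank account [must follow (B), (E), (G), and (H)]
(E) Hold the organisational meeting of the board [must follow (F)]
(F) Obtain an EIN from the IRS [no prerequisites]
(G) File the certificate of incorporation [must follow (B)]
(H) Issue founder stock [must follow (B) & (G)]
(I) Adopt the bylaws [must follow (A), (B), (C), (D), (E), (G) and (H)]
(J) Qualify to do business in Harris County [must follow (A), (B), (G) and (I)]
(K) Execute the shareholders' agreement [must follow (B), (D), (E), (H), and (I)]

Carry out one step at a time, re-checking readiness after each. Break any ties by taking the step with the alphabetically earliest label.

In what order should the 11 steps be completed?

(F) → (C) → (B) → (E) → (G) → (H) → (A) → (D) → (I) → (J) → (K)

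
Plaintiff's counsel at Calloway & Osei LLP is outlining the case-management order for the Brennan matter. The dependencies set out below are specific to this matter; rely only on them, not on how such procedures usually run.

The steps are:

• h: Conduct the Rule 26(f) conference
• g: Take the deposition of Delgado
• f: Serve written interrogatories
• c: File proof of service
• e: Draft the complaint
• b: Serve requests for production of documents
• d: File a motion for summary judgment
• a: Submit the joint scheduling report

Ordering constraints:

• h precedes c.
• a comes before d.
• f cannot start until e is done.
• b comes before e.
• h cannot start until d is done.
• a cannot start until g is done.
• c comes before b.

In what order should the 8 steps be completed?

g a d h c b e f

g is the only step with nothing outstanding, so it goes first.
That leaves a as the only ready step → a.
d is the only step now ready → d.
That leaves h as the only ready step → h.
That leaves c as the only ready step → c.
b is the only step now ready → b.
Next only e has its prerequisites met → e.
That leaves f as the only ready step → f.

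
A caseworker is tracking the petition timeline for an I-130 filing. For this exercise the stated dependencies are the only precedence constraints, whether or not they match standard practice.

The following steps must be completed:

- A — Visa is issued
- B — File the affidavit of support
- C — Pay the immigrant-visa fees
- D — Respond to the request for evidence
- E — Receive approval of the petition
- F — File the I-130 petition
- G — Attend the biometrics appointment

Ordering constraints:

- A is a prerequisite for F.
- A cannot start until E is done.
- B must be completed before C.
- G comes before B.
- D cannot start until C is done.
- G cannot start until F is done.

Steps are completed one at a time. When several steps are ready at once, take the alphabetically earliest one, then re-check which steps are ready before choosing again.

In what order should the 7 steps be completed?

E, A, F, G, B, C, D

E has no prerequisites → E first.
Next only A has its prerequisites met → A.
Next only F has its prerequisites met → F.
Next only G has its prerequisites met → G.
B needed G, now all done → B.
Next only C has its prerequisites met → C.
That leaves D as the only ready step → D.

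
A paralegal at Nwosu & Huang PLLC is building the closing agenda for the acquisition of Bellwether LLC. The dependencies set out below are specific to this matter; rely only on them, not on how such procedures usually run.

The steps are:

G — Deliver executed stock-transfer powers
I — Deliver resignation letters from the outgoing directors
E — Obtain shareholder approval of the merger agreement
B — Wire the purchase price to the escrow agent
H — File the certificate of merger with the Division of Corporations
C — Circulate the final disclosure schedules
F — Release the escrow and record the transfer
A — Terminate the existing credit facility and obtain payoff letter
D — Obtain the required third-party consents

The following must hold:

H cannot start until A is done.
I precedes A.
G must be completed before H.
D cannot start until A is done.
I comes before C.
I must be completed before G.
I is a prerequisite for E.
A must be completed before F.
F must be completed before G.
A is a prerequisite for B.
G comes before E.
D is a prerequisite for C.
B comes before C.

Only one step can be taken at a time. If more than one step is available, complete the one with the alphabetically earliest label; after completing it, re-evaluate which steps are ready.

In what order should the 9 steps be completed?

I is the only step with nothing outstanding, so it goes first.
A needed I, now all done → A.
B, D and F are all available; B has the earlier label → B.
Ready: D and F. D has the earlier label → D.
Ready: C and F. C has the earlier label → C.
F needed A, now all done → F.
G is the only step now ready → G.
Ready: E and H. E has the earlier label → E.
Next only H has its prerequisites met → H.

I A B D C F G E H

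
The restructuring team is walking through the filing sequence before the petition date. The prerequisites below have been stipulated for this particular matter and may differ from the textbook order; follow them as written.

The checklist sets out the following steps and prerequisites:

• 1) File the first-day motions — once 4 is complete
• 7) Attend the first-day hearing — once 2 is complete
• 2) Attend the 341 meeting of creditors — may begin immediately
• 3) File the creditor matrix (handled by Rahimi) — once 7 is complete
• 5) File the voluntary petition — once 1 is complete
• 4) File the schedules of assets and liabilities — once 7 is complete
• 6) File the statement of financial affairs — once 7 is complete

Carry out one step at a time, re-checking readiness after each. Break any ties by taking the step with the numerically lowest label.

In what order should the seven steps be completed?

2 has no prerequisites → 2 first.
That leaves 7 as the only ready step → 7.
3, 4 and 6 are all available; 3 has the earlier label → 3.
4 and 6 are both available; 4 has the earlier label → 4.
Ready: 1 and 6. 1 has the earlier label → 1.
5 and 6 are both available; 5 has the earlier label → 5.
That leaves 6 as the only ready step → 6.

2 7 3 4 1 5 6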